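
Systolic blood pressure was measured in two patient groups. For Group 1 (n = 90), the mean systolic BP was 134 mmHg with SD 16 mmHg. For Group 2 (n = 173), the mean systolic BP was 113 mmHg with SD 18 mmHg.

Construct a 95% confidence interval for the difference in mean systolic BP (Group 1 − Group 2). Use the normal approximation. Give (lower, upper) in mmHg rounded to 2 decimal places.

(16.74, 25.26)

SE₁ = s₁/√n₁ = 16/√90 = 1.6865; SE₂ = 18/√173 = 1.3685.
Independent samples, unequal variances: SE_diff = √(SE₁² + SE₂²) = √(2.84428225 + 1.87279225) = 2.1719.
z* = 1.960, so margin of error = 1.960 × 2.1719 = 4.2569.
Difference in means = 134 − 113 = 21.0000.
21.0000 ± 4.2569 → (16.74, 25.26).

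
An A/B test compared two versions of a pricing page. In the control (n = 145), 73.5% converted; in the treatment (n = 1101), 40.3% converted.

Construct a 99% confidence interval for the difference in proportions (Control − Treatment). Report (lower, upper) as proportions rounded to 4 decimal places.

(0.2302, 0.4338)

SE₁ = √(p̂₁(1−p̂₁)/n₁) = √(0.7350·0.2650/145) = 0.03665; SE₂ = √(0.4030·0.5970/1101) = 0.01478.
Independent samples: SE of the difference = √(SE₁² + SE₂²) = √(0.0013432225 + 0.0002184484) = 0.03952.
z* for 99% confidence is 2.576, so the margin of error is 2.576 × 0.03952 = 0.10180.
Point estimate p̂₁ − p̂₂ = 0.7350 − 0.4030 = 0.3320.
0.3320 ± 0.10180 → (0.2302, 0.4338).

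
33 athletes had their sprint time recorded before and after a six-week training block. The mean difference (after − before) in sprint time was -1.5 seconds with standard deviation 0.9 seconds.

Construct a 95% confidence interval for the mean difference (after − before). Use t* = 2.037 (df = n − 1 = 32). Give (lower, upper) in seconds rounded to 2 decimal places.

Paired design: SE = s_d/√n = 0.9/√33 = 0.1567.
t* = 2.037; margin of error = 2.037 × 0.1567 = 0.3192.
-1.5 ± 0.3192 → (-1.82, -1.18).

(-1.82, -1.18)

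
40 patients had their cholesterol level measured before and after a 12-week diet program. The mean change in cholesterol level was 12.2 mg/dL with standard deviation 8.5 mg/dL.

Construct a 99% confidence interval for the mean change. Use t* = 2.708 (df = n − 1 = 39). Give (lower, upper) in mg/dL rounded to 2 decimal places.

(8.56, 15.84)

Paired design: SE = s_d/√n = 8.5/√40 = 1.3440.
t* = 2.708; margin of error = 2.708 × 1.3440 = 3.6396.
12.2 ± 3.6396 → (8.56, 15.84).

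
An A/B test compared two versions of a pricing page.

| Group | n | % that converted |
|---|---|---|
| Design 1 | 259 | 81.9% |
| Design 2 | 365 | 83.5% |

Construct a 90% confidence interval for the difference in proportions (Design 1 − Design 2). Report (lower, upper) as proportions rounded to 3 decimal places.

SE₁ = √(p̂₁(1−p̂₁)/n₁) = √(0.8190·0.1810/259) = 0.02392; SE₂ = √(0.8350·0.1650/365) = 0.01943.
Independent samples: SE of the difference = √(SE₁² + SE₂²) = √(0.0005721664 + 0.0003775249) = 0.03082.
z* for 90% confidence is 1.645, so the margin of error is 1.645 × 0.03082 = 0.05070.
Point estimate p̂₁ − p̂₂ = 0.8190 − 0.8350 = -0.0160.
-0.0160 ± 0.05070 → (-0.067, 0.035).

(-0.067, 0.035)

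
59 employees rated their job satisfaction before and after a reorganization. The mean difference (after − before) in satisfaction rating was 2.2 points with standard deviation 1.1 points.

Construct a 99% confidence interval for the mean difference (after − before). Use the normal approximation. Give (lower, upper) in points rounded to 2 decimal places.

This is a matched-pairs design, so SE = s_d/√n = 1.1/√59 = 0.1432.
Margin = 2.576 × 0.1432 = 0.3689; the interval is 2.2 ± 0.3689 = (1.83, 2.57).

(1.83, 2.57)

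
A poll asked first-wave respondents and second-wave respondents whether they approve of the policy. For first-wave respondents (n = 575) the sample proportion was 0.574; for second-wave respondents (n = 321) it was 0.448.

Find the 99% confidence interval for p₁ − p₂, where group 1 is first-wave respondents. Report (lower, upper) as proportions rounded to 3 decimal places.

SE₁ = √(p̂₁(1−p̂₁)/n₁) = √(0.5740·0.4260/575) = 0.02062; SE₂ = √(0.4480·0.5520/321) = 0.02776.
Independent samples: SE of the difference = √(SE₁² + SE₂²) = √(0.0004251844 + 0.0007706176) = 0.03458.
z* for 99% confidence is 2.576, so the margin of error is 2.576 × 0.03458 = 0.08908.
Point estimate p̂₁ − p̂₂ = 0.5740 − 0.4480 = 0.1260.
0.1260 ± 0.08908 → (0.037, 0.215).

(0.037, 0.215)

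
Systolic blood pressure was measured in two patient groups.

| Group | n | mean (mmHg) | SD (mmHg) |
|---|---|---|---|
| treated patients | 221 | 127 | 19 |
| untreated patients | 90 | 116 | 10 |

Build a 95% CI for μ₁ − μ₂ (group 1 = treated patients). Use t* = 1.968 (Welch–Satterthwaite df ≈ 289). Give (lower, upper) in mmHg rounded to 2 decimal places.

(7.74, 14.26)

SE₁ = s₁/√n₁ = 19/√221 = 1.2781; SE₂ = 10/√90 = 1.0541.
Independent samples, unequal variances: SE_diff = √(SE₁² + SE₂²) = √(1.63353961 + 1.11112681) = 1.6567.
t* = 1.968, so margin of error = 1.968 × 1.6567 = 3.2604.
Difference in means = 127 − 116 = 11.0000.
11.0000 ± 3.2604 → (7.74, 14.26).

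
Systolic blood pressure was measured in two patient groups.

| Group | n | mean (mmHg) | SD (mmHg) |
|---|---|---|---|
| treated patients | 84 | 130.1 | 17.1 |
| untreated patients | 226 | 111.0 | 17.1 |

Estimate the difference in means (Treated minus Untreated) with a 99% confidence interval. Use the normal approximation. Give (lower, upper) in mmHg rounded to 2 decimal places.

(13.47, 24.73)

SE₁ = s₁/√n₁ = 17.1/√84 = 1.8658; SE₂ = 17.1/√226 = 1.1375.
Independent samples, unequal variances: SE_diff = √(SE₁² + SE₂²) = √(3.48120964 + 1.29390625) = 2.1852.
z* = 2.576, so margin of error = 2.576 × 2.1852 = 5.6291.
Difference in means = 130.1 − 111.0 = 19.1000.
19.1000 ± 5.6291 → (13.47, 24.73).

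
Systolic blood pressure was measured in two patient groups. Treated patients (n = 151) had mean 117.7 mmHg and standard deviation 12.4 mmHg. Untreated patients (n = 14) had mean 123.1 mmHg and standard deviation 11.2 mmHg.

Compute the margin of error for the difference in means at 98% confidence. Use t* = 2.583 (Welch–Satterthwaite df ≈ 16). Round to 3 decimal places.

Standard errors of each mean: 12.4/√151 = 1.0091 and 11.2/√14 = 2.9933.
SE(x̄₁ − x̄₂) = √(1.0091² + 2.9933²) = 3.1588 for independent samples with unequal variances.
With t* = 2.583, the margin is 2.583 × 3.1588 = 8.1592.

8.159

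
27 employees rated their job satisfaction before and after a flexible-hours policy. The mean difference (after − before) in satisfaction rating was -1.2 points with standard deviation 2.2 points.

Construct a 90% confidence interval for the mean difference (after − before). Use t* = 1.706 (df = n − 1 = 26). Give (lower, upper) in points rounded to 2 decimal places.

(-1.92, -0.48)

This is a matched-pairs design, so SE = s_d/√n = 2.2/√27 = 0.4234.
Margin = 1.706 × 0.4234 = 0.7223; the interval is -1.2 ± 0.7223 = (-1.92, -0.48).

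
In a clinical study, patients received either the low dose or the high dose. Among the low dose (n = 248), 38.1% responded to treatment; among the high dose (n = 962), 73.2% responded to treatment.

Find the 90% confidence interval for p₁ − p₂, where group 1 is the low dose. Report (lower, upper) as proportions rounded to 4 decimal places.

(-0.4069, -0.2951)

Each SE is √(p̂(1−p̂)/n): √(0.3810·0.6190/248) = 0.03084 and √(0.7320·0.2680/962) = 0.01428.
SE(p̂₁ − p̂₂) = √(SE₁² + SE₂²) = √(0.0009511056 + 0.0002039184) = 0.03399, since the two samples are independent.
At 90% confidence z* = 1.645; margin = 1.645 × 0.03399 = 0.05591.
The difference is 0.3810 − 0.7320 = -0.3510, so the interval is -0.3510 ± 0.05591 = (-0.4069, -0.2951).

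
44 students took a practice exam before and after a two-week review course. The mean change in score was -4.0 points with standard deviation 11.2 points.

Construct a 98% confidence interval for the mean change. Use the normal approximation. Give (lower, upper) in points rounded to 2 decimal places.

Paired design: SE = s_d/√n = 11.2/√44 = 1.6885.
z* = 2.326; margin of error = 2.326 × 1.6885 = 3.9275.
-4.0 ± 3.9275 → (-7.93, -0.07).

(-7.93, -0.07)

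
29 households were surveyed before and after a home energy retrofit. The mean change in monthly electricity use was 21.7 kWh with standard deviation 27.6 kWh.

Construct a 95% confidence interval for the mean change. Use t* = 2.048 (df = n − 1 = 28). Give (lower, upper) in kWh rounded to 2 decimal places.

(11.20, 32.20)

This is a matched-pairs design, so SE = s_d/√n = 27.6/√29 = 5.1252.
Margin = 2.048 × 5.1252 = 10.4964; the interval is 21.7 ± 10.4964 = (11.20, 32.20).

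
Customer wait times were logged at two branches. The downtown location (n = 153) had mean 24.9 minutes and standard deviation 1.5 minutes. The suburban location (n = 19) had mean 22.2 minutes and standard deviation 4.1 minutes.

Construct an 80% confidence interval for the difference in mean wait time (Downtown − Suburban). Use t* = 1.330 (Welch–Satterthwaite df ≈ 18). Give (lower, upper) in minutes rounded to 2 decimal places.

Standard errors of each mean: 1.5/√153 = 0.1213 and 4.1/√19 = 0.9406.
SE(x̄₁ − x̄₂) = √(0.1213² + 0.9406²) = 0.9484 for independent samples with unequal variances.
With t* = 1.330, the margin is 1.330 × 0.9484 = 1.2614.
x̄₁ − x̄₂ = 24.9 − 22.2 = 2.7000; the interval is 2.7000 ± 1.2614 = (1.44, 3.96).

(1.44, 3.96)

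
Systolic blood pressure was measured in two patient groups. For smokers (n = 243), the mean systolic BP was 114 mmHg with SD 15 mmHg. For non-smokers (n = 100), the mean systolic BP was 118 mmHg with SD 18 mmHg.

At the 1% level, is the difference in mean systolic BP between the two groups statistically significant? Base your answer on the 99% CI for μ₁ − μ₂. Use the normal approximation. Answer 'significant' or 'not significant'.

Per-group SEs: s₁/√n₁ = 15/√243 = 0.9623, s₂/√n₂ = 18/√100 = 1.8000.
Unpooled SE of the difference: √(0.92602129 + 3.24) = 2.0411.
Margin of error = z* · SE = 2.576 × 2.0411 = 5.2579.
x̄₁ − x̄₂ = 114 − 118 = -4.0000.
CI: -4.0000 ± 5.2579 = (-9.2579, 1.2579).
The interval (-9.2579, 1.2579) contains 0, so the difference is not significant.

not significant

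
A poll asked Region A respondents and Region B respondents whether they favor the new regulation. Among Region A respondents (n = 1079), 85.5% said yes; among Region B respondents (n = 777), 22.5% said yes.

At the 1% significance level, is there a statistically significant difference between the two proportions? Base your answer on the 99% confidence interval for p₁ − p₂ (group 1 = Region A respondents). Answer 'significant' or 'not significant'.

The two standard errors are √(0.8550×0.1450/1079) = 0.01072 and √(0.2250×0.7750/777) = 0.01498.
Because the samples are independent, SE_diff = √(0.01072² + 0.01498²) = 0.01842.
Using z* = 2.576 for 99%, ME = 2.576 × 0.01842 = 0.04745.
p̂₁ − p̂₂ = 0.6300; interval 0.6300 ± 0.04745 gives (0.58255, 0.67745).
The interval (0.58255, 0.67745) does not contain 0, so the difference is significant.

significant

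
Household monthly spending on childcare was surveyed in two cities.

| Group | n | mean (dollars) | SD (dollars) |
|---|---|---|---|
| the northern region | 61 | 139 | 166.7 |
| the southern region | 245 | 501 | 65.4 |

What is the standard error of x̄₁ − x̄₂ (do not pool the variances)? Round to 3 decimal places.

21.749

Per-group SEs: s₁/√n₁ = 166.7/√61 = 21.3437, s₂/√n₂ = 65.4/√245 = 4.1783.
Unpooled SE of the difference: √(455.55352969 + 17.45819089) = 21.7488.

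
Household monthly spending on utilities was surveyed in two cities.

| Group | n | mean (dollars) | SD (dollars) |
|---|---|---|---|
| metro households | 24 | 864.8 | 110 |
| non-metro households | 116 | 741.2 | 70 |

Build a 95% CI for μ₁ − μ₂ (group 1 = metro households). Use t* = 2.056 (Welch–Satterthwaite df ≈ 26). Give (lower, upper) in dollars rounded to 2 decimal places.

SE₁ = s₁/√n₁ = 110/√24 = 22.4537; SE₂ = 70/√116 = 6.4993.
Independent samples, unequal variances: SE_diff = √(SE₁² + SE₂²) = √(504.16864369 + 42.24090049) = 23.3754.
t* = 2.056, so margin of error = 2.056 × 23.3754 = 48.0598.
Difference in means = 864.8 − 741.2 = 123.6000.
123.6000 ± 48.0598 → (75.54, 171.66).

(75.54, 171.66)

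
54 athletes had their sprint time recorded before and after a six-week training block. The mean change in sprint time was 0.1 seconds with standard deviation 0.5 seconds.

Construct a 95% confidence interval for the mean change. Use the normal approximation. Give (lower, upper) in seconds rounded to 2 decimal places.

(-0.03, 0.23)

Paired design: SE = s_d/√n = 0.5/√54 = 0.0680.
z* = 1.960; margin of error = 1.960 × 0.0680 = 0.1333.
0.1 ± 0.1333 → (-0.03, 0.23).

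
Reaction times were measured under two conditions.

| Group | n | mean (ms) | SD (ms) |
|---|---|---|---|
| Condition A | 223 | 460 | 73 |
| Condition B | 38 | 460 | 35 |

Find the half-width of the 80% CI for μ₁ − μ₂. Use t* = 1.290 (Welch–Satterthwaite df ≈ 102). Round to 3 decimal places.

SE₁ = s₁/√n₁ = 73/√223 = 4.8884; SE₂ = 35/√38 = 5.6777.
Independent samples, unequal variances: SE_diff = √(SE₁² + SE₂²) = √(23.89645456 + 32.23627729) = 7.4922.
t* = 1.290, so margin of error = 1.290 × 7.4922 = 9.6649.

9.665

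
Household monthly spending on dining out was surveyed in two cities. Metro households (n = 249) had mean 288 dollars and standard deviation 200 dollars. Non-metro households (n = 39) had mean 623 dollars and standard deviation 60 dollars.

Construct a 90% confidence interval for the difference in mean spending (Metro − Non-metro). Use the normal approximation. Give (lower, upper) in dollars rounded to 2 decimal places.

Per-group SEs: s₁/√n₁ = 200/√249 = 12.6745, s₂/√n₂ = 60/√39 = 9.6077.
Unpooled SE of the difference: √(160.64295025 + 92.30789929) = 15.9044.
Margin of error = z* · SE = 1.645 × 15.9044 = 26.1627.
x̄₁ − x̄₂ = 288 − 623 = -335.0000.
CI: -335.0000 ± 26.1627 = (-361.16, -308.84).

(-361.16, -308.84)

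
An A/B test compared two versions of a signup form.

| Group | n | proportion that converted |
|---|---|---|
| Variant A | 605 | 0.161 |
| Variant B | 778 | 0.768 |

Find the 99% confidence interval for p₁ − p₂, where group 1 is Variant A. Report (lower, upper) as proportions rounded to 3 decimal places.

(-0.662, -0.552)

Each SE is √(p̂(1−p̂)/n): √(0.1610·0.8390/605) = 0.01494 and √(0.7680·0.2320/778) = 0.01513.
SE(p̂₁ − p̂₂) = √(SE₁² + SE₂²) = √(0.0002232036 + 0.0002289169) = 0.02126, since the two samples are independent.
At 99% confidence z* = 2.576; margin = 2.576 × 0.02126 = 0.05477.
The difference is 0.1610 − 0.7680 = -0.6070, so the interval is -0.6070 ± 0.05477 = (-0.662, -0.552).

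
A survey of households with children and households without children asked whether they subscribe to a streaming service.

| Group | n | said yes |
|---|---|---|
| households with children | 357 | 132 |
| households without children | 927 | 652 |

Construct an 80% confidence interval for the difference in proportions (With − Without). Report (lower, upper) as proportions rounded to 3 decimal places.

(-0.372, -0.296)

First, p̂₁ = 132/357 = 0.3697; p̂₂ = 652/927 = 0.7033.
The two standard errors are √(0.3697×0.6303/357) = 0.02555 and √(0.7033×0.2967/927) = 0.01500.
Because the samples are independent, SE_diff = √(0.02555² + 0.01500²) = 0.02963.
Using z* = 1.282 for 80%, ME = 1.282 × 0.02963 = 0.03799.
p̂₁ − p̂₂ = -0.3336; interval -0.3336 ± 0.03799 gives (-0.372, -0.296).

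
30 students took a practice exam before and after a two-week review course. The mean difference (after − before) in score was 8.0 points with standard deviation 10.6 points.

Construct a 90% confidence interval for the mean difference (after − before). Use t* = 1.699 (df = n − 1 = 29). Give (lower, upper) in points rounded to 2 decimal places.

(4.71, 11.29)

This is a matched-pairs design, so SE = s_d/√n = 10.6/√30 = 1.9353.
Margin = 1.699 × 1.9353 = 3.2881; the interval is 8.0 ± 3.2881 = (4.71, 11.29).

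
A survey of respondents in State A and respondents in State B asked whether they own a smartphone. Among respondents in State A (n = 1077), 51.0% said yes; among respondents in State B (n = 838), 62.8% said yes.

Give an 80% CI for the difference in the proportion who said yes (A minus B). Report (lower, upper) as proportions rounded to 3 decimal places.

(-0.147, -0.089)

SE₁ = √(p̂₁(1−p̂₁)/n₁) = √(0.5100·0.4900/1077) = 0.01523; SE₂ = √(0.6280·0.3720/838) = 0.01670.
Independent samples: SE of the difference = √(SE₁² + SE₂²) = √(0.0002319529 + 0.00027889) = 0.02260.
z* for 80% confidence is 1.282, so the margin of error is 1.282 × 0.02260 = 0.02897.
Point estimate p̂₁ − p̂₂ = 0.5100 − 0.6280 = -0.1180.
-0.1180 ± 0.02897 → (-0.147, -0.089).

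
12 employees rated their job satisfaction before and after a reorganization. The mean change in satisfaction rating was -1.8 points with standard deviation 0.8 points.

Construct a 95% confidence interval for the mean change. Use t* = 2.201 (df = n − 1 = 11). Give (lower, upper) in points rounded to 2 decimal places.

(-2.31, -1.29)

Paired design: SE = s_d/√n = 0.8/√12 = 0.2309.
t* = 2.201; margin of error = 2.201 × 0.2309 = 0.5082.
-1.8 ± 0.5082 → (-2.31, -1.29).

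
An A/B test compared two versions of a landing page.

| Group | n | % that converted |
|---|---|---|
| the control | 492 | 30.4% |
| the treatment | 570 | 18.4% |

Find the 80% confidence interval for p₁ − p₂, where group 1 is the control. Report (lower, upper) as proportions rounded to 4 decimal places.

Each SE is √(p̂(1−p̂)/n): √(0.3040·0.6960/492) = 0.02074 and √(0.1840·0.8160/570) = 0.01623.
SE(p̂₁ − p̂₂) = √(SE₁² + SE₂²) = √(0.0004301476 + 0.0002634129) = 0.02634, since the two samples are independent.
At 80% confidence z* = 1.282; margin = 1.282 × 0.02634 = 0.03377.
The difference is 0.3040 − 0.1840 = 0.1200, so the interval is 0.1200 ± 0.03377 = (0.0862, 0.1538).

(0.0862, 0.1538)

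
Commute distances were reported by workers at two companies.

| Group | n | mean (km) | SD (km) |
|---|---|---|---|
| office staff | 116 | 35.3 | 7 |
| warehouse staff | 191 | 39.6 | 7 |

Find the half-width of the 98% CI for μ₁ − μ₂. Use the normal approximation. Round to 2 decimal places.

SE₁ = s₁/√n₁ = 7/√116 = 0.6499; SE₂ = 7/√191 = 0.5065.
Independent samples, unequal variances: SE_diff = √(SE₁² + SE₂²) = √(0.42237001 + 0.25654225) = 0.8240.
z* = 2.326, so margin of error = 2.326 × 0.8240 = 1.9166.

1.92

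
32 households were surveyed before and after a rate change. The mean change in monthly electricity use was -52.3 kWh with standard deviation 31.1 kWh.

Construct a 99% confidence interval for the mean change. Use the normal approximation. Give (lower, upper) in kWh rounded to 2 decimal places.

(-66.46, -38.14)

This is a matched-pairs design, so SE = s_d/√n = 31.1/√32 = 5.4978.
Margin = 2.576 × 5.4978 = 14.1623; the interval is -52.3 ± 14.1623 = (-66.46, -38.14).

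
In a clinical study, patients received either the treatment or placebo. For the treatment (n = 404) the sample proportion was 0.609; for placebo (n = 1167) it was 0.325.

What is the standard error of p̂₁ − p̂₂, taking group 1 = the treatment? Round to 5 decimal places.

SE₁ = √(p̂₁(1−p̂₁)/n₁) = √(0.6090·0.3910/404) = 0.02428; SE₂ = √(0.3250·0.6750/1167) = 0.01371.
Independent samples: SE of the difference = √(SE₁² + SE₂²) = √(0.0005895184 + 0.0001879641) = 0.02788.

0.02788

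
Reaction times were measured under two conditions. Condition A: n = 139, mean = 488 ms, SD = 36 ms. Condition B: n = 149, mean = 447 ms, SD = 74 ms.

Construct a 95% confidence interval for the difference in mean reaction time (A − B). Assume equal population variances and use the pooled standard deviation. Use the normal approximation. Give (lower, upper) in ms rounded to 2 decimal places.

(27.41, 54.59)

s_p = √[((n₁−1)s₁² + (n₂−1)s₂²)/(n₁+n₂−2)] = √[(138·36² + 148·74²)/286] = 58.8139.
SE = 58.8139·√(1/139 + 1/149) = 6.9355.
With z* = 1.960, margin = 1.960 × 6.9355 = 13.5936.
x̄₁ − x̄₂ = 488 − 447 = 41.0000; interval 41.0000 ± 13.5936 = (27.41, 54.59).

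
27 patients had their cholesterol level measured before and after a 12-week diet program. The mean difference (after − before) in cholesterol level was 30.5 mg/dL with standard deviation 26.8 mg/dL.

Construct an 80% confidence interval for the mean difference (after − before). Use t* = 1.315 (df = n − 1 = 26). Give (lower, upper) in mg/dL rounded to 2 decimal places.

(23.72, 37.28)

Paired design: SE = s_d/√n = 26.8/√27 = 5.1577.
t* = 1.315; margin of error = 1.315 × 5.1577 = 6.7824.
30.5 ± 6.7824 → (23.72, 37.28).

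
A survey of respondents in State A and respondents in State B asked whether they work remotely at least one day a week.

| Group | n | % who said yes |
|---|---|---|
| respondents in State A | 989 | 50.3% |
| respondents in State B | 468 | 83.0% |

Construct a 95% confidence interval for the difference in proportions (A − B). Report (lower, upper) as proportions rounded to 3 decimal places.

(-0.373, -0.281)

The two standard errors are √(0.5030×0.4970/989) = 0.01590 and √(0.8300×0.1700/468) = 0.01736.
Because the samples are independent, SE_diff = √(0.01590² + 0.01736²) = 0.02354.
Using z* = 1.960 for 95%, ME = 1.960 × 0.02354 = 0.04614.
p̂₁ − p̂₂ = -0.3270; interval -0.3270 ± 0.04614 gives (-0.373, -0.281).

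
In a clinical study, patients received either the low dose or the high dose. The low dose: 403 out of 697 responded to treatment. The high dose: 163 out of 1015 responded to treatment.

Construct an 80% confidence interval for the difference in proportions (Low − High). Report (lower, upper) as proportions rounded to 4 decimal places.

First, p̂₁ = 403/697 = 0.5782; p̂₂ = 163/1015 = 0.1606.
The two standard errors are √(0.5782×0.4218/697) = 0.01871 and √(0.1606×0.8394/1015) = 0.01152.
Because the samples are independent, SE_diff = √(0.01871² + 0.01152²) = 0.02197.
Using z* = 1.282 for 80%, ME = 1.282 × 0.02197 = 0.02817.
p̂₁ − p̂₂ = 0.4176; interval 0.4176 ± 0.02817 gives (0.3894, 0.4458).

(0.3894, 0.4458)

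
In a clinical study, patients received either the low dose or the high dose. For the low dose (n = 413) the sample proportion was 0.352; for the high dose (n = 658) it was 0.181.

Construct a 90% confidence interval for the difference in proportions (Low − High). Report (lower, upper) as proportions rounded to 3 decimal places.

SE₁ = √(p̂₁(1−p̂₁)/n₁) = √(0.3520·0.6480/413) = 0.02350; SE₂ = √(0.1810·0.8190/658) = 0.01501.
Independent samples: SE of the difference = √(SE₁² + SE₂²) = √(0.00055225 + 0.0002253001) = 0.02788.
z* for 90% confidence is 1.645, so the margin of error is 1.645 × 0.02788 = 0.04586.
Point estimate p̂₁ − p̂₂ = 0.3520 − 0.1810 = 0.1710.
0.1710 ± 0.04586 → (0.125, 0.217).

(0.125, 0.217)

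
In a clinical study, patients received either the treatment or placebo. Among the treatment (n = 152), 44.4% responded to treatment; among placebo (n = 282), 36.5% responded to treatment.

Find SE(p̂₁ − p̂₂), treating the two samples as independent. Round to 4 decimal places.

0.0495

Each SE is √(p̂(1−p̂)/n): √(0.4440·0.5560/152) = 0.04030 and √(0.3650·0.6350/282) = 0.02867.
SE(p̂₁ − p̂₂) = √(SE₁² + SE₂²) = √(0.00162409 + 0.0008219689) = 0.04946, since the two samples are independent.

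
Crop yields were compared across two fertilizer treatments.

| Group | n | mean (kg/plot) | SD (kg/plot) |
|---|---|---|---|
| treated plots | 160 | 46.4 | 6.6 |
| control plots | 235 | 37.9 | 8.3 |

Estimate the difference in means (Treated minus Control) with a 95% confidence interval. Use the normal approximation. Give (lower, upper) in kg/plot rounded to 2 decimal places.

SE₁ = s₁/√n₁ = 6.6/√160 = 0.5218; SE₂ = 8.3/√235 = 0.5414.
Independent samples, unequal variances: SE_diff = √(SE₁² + SE₂²) = √(0.27227524 + 0.29311396) = 0.7519.
z* = 1.960, so margin of error = 1.960 × 0.7519 = 1.4737.
Difference in means = 46.4 − 37.9 = 8.5000.
8.5000 ± 1.4737 → (7.03, 9.97).

(7.03, 9.97)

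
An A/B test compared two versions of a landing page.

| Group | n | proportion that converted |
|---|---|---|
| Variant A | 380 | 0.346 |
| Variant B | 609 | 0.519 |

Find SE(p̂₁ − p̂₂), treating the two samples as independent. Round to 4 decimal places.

SE₁ = √(p̂₁(1−p̂₁)/n₁) = √(0.3460·0.6540/380) = 0.02440; SE₂ = √(0.5190·0.4810/609) = 0.02025.
Independent samples: SE of the difference = √(SE₁² + SE₂²) = √(0.00059536 + 0.0004100625) = 0.03171.

0.0317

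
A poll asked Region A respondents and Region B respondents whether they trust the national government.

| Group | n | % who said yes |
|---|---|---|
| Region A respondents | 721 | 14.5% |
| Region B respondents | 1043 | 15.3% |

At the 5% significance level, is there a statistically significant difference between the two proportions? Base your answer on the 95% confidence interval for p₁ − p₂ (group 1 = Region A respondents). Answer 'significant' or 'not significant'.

not significant

SE₁ = √(p̂₁(1−p̂₁)/n₁) = √(0.1450·0.8550/721) = 0.01311; SE₂ = √(0.1530·0.8470/1043) = 0.01115.
Independent samples: SE of the difference = √(SE₁² + SE₂²) = √(0.0001718721 + 0.0001243225) = 0.01721.
z* for 95% confidence is 1.960, so the margin of error is 1.960 × 0.01721 = 0.03373.
Point estimate p̂₁ − p̂₂ = 0.1450 − 0.1530 = -0.0080.
-0.0080 ± 0.03373 → (-0.04173, 0.02573).
The interval (-0.04173, 0.02573) contains 0, so the difference is not significant.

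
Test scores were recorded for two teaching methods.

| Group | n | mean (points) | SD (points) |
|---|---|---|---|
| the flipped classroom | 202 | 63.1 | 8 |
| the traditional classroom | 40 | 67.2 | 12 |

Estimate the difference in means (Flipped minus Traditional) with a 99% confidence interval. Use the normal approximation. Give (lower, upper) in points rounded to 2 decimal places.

(-9.20, 1.00)

Standard errors of each mean: 8/√202 = 0.5629 and 12/√40 = 1.8974.
SE(x̄₁ − x̄₂) = √(0.5629² + 1.8974²) = 1.9791 for independent samples with unequal variances.
With z* = 2.576, the margin is 2.576 × 1.9791 = 5.0982.
x̄₁ − x̄₂ = 63.1 − 67.2 = -4.1000; the interval is -4.1000 ± 5.0982 = (-9.20, 1.00).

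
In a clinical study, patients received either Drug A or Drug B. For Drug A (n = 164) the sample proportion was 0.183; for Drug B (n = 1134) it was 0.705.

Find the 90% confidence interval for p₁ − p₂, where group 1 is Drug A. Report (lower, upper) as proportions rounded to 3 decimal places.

Each SE is √(p̂(1−p̂)/n): √(0.1830·0.8170/164) = 0.03019 and √(0.7050·0.2950/1134) = 0.01354.
SE(p̂₁ − p̂₂) = √(SE₁² + SE₂²) = √(0.0009114361 + 0.0001833316) = 0.03309, since the two samples are independent.
At 90% confidence z* = 1.645; margin = 1.645 × 0.03309 = 0.05443.
The difference is 0.1830 − 0.7050 = -0.5220, so the interval is -0.5220 ± 0.05443 = (-0.576, -0.468).

(-0.576, -0.468)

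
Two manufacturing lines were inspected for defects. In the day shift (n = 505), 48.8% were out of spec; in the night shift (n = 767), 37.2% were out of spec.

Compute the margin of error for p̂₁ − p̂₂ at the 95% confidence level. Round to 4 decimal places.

SE₁ = √(p̂₁(1−p̂₁)/n₁) = √(0.4880·0.5120/505) = 0.02224; SE₂ = √(0.3720·0.6280/767) = 0.01745.
Independent samples: SE of the difference = √(SE₁² + SE₂²) = √(0.0004946176 + 0.0003045025) = 0.02827.
z* for 95% confidence is 1.960, so the margin of error is 1.960 × 0.02827 = 0.05541.

0.0554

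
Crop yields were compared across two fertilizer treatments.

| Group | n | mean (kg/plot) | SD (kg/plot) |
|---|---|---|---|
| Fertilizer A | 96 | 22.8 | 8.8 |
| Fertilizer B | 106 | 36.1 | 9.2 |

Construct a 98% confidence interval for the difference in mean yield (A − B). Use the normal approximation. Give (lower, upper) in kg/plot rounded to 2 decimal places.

(-16.25, -10.35)

Standard errors of each mean: 8.8/√96 = 0.8981 and 9.2/√106 = 0.8936.
SE(x̄₁ − x̄₂) = √(0.8981² + 0.8936²) = 1.2669 for independent samples with unequal variances.
With z* = 2.326, the margin is 2.326 × 1.2669 = 2.9468.
x̄₁ − x̄₂ = 22.8 − 36.1 = -13.3000; the interval is -13.3000 ± 2.9468 = (-16.25, -10.35).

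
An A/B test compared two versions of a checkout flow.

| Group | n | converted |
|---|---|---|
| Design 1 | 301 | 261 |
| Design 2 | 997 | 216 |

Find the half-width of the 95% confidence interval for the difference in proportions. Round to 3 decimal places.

Sample proportions: 261/301 = 0.8671, 216/997 = 0.2166.
Each SE is √(p̂(1−p̂)/n): √(0.8671·0.1329/301) = 0.01957 and √(0.2166·0.7834/997) = 0.01305.
SE(p̂₁ − p̂₂) = √(SE₁² + SE₂²) = √(0.0003829849 + 0.0001703025) = 0.02352, since the two samples are independent.
At 95% confidence z* = 1.960; margin = 1.960 × 0.02352 = 0.04610.

0.046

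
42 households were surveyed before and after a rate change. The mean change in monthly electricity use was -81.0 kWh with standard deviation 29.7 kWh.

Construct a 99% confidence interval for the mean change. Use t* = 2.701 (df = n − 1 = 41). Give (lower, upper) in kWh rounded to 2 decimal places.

Paired design: SE = s_d/√n = 29.7/√42 = 4.5828.
t* = 2.701; margin of error = 2.701 × 4.5828 = 12.3781.
-81.0 ± 12.3781 → (-93.38, -68.62).

(-93.38, -68.62)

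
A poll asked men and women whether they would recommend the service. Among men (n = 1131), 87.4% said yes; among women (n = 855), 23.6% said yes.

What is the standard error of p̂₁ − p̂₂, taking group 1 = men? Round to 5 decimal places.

0.01756

Each SE is √(p̂(1−p̂)/n): √(0.8740·0.1260/1131) = 0.00987 and √(0.2360·0.7640/855) = 0.01452.
SE(p̂₁ − p̂₂) = √(SE₁² + SE₂²) = √(0.0000974169 + 0.0002108304) = 0.01756, since the two samples are independent.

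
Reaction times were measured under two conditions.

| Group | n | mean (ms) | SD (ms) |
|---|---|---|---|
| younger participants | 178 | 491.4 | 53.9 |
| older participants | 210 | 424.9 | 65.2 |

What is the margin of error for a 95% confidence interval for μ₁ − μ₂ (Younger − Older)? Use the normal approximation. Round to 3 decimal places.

11.852

Standard errors of each mean: 53.9/√178 = 4.0400 and 65.2/√210 = 4.4992.
SE(x̄₁ − x̄₂) = √(4.0400² + 4.4992²) = 6.0469 for independent samples with unequal variances.
With z* = 1.960, the margin is 1.960 × 6.0469 = 11.8519.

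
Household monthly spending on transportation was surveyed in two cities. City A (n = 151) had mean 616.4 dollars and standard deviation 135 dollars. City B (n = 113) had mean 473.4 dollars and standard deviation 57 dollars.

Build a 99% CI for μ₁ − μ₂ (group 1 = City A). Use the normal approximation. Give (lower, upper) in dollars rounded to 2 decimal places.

SE₁ = s₁/√n₁ = 135/√151 = 10.9861; SE₂ = 57/√113 = 5.3621.
Independent samples, unequal variances: SE_diff = √(SE₁² + SE₂²) = √(120.69439321 + 28.75211641) = 12.2248.
z* = 2.576, so margin of error = 2.576 × 12.2248 = 31.4911.
Difference in means = 616.4 − 473.4 = 143.0000.
143.0000 ± 31.4911 → (111.51, 174.49).

(111.51, 174.49)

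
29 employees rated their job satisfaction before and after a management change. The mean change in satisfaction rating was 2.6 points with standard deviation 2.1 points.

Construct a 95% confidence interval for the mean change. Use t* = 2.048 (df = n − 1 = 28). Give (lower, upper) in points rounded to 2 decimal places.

(1.80, 3.40)

This is a matched-pairs design, so SE = s_d/√n = 2.1/√29 = 0.3900.
Margin = 2.048 × 0.3900 = 0.7987; the interval is 2.6 ± 0.7987 = (1.80, 3.40).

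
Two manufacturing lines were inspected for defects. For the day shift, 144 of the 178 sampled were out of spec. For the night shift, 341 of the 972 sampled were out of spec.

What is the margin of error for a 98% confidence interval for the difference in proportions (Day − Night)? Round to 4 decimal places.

p̂₁ = 144/178 = 0.8090 and p̂₂ = 341/972 = 0.3508.
SE₁ = √(p̂₁(1−p̂₁)/n₁) = √(0.8090·0.1910/178) = 0.02946; SE₂ = √(0.3508·0.6492/972) = 0.01531.
Independent samples: SE of the difference = √(SE₁² + SE₂²) = √(0.0008678916 + 0.0002343961) = 0.03320.
z* for 98% confidence is 2.326, so the margin of error is 2.326 × 0.03320 = 0.07722.

0.0772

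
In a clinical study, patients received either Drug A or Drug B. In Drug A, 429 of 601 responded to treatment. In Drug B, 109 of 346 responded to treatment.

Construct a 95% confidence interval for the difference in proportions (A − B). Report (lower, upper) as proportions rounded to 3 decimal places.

Sample proportions: 429/601 = 0.7138, 109/346 = 0.3150.
Each SE is √(p̂(1−p̂)/n): √(0.7138·0.2862/601) = 0.01844 and √(0.3150·0.6850/346) = 0.02497.
SE(p̂₁ − p̂₂) = √(SE₁² + SE₂²) = √(0.0003400336 + 0.0006235009) = 0.03104, since the two samples are independent.
At 95% confidence z* = 1.960; margin = 1.960 × 0.03104 = 0.06084.
The difference is 0.7138 − 0.3150 = 0.3988, so the interval is 0.3988 ± 0.06084 = (0.338, 0.460).

(0.338, 0.460)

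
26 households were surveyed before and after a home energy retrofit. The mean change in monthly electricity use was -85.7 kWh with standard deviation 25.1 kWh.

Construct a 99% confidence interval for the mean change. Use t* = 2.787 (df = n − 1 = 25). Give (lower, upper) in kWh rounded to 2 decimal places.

Paired design: SE = s_d/√n = 25.1/√26 = 4.9225.
t* = 2.787; margin of error = 2.787 × 4.9225 = 13.7190.
-85.7 ± 13.7190 → (-99.42, -71.98).

(-99.42, -71.98)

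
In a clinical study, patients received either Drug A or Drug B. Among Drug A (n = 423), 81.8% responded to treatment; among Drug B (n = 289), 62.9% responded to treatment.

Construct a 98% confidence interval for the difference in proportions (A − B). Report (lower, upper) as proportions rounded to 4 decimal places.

Each SE is √(p̂(1−p̂)/n): √(0.8180·0.1820/423) = 0.01876 and √(0.6290·0.3710/289) = 0.02842.
SE(p̂₁ − p̂₂) = √(SE₁² + SE₂²) = √(0.0003519376 + 0.0008076964) = 0.03405, since the two samples are independent.
At 98% confidence z* = 2.326; margin = 2.326 × 0.03405 = 0.07920.
The difference is 0.8180 − 0.6290 = 0.1890, so the interval is 0.1890 ± 0.07920 = (0.1098, 0.2682).

(0.1098, 0.2682)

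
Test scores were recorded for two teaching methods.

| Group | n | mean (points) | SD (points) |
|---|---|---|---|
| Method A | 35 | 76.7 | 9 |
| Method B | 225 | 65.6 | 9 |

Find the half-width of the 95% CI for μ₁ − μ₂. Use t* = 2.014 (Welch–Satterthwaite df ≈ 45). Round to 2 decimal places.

Per-group SEs: s₁/√n₁ = 9/√35 = 1.5213, s₂/√n₂ = 9/√225 = 0.6000.
Unpooled SE of the difference: √(2.31435369 + 0.36) = 1.6353.
Margin of error = t* · SE = 2.014 × 1.6353 = 3.2935.

3.29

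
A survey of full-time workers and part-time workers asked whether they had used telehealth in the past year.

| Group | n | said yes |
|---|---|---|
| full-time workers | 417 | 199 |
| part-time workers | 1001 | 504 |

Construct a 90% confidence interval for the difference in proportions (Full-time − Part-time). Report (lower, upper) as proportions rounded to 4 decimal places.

First, p̂₁ = 199/417 = 0.4772; p̂₂ = 504/1001 = 0.5035.
The two standard errors are √(0.4772×0.5228/417) = 0.02446 and √(0.5035×0.4965/1001) = 0.01580.
Because the samples are independent, SE_diff = √(0.02446² + 0.01580²) = 0.02912.
Using z* = 1.645 for 90%, ME = 1.645 × 0.02912 = 0.04790.
p̂₁ − p̂₂ = -0.0263; interval -0.0263 ± 0.04790 gives (-0.0742, 0.0216).

(-0.0742, 0.0216)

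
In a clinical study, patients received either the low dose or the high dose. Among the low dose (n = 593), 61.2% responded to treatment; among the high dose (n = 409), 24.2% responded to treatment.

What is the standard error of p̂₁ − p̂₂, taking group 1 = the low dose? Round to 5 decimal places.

0.02914

SE₁ = √(p̂₁(1−p̂₁)/n₁) = √(0.6120·0.3880/593) = 0.02001; SE₂ = √(0.2420·0.7580/409) = 0.02118.
Independent samples: SE of the difference = √(SE₁² + SE₂²) = √(0.0004004001 + 0.0004485924) = 0.02914.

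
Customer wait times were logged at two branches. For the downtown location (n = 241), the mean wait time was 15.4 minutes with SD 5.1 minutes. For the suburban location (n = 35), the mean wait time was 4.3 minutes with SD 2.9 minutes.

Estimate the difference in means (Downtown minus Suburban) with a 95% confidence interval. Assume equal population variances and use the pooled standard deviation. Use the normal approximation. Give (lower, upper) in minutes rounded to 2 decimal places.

(9.37, 12.83)

Pooled variance s_p² = [240·5.1² + 34·2.9²] / (241+35−2) = 23.8261, so s_p = 4.8812.
SE_diff = s_p·√(1/n₁ + 1/n₂) = 4.8812·√(1/241 + 1/35) = 0.8830.
z* = 1.960; margin = 1.960 × 0.8830 = 1.7307.
Difference = 15.4 − 4.3 = 11.1000.
11.1000 ± 1.7307 → (9.37, 12.83).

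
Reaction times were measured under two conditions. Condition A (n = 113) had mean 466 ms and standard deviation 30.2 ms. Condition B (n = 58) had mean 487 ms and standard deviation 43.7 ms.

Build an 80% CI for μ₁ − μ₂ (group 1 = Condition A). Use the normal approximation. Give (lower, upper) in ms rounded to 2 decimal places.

Standard errors of each mean: 30.2/√113 = 2.8410 and 43.7/√58 = 5.7381.
SE(x̄₁ − x̄₂) = √(2.8410² + 5.7381²) = 6.4029 for independent samples with unequal variances.
With z* = 1.282, the margin is 1.282 × 6.4029 = 8.2085.
x̄₁ − x̄₂ = 466 − 487 = -21.0000; the interval is -21.0000 ± 8.2085 = (-29.21, -12.79).

(-29.21, -12.79)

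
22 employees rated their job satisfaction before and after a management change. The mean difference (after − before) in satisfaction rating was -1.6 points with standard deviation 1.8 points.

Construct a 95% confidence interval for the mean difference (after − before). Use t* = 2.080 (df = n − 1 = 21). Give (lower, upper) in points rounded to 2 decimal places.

(-2.40, -0.80)

This is a matched-pairs design, so SE = s_d/√n = 1.8/√22 = 0.3838.
Margin = 2.080 × 0.3838 = 0.7983; the interval is -1.6 ± 0.7983 = (-2.40, -0.80).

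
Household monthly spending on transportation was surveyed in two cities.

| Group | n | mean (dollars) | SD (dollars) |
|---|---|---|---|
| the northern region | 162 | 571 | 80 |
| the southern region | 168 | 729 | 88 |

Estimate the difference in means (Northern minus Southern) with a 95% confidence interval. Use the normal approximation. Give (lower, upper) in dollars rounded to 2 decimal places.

(-176.13, -139.87)

Standard errors of each mean: 80/√162 = 6.2854 and 88/√168 = 6.7893.
SE(x̄₁ − x̄₂) = √(6.2854² + 6.7893²) = 9.2521 for independent samples with unequal variances.
With z* = 1.960, the margin is 1.960 × 9.2521 = 18.1341.
x̄₁ − x̄₂ = 571 − 729 = -158.0000; the interval is -158.0000 ± 18.1341 = (-176.13, -139.87).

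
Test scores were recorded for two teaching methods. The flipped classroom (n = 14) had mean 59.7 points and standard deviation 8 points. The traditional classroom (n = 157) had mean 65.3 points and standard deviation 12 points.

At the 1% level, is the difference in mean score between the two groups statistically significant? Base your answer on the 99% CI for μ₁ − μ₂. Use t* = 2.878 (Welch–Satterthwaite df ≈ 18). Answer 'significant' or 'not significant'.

not significant

Per-group SEs: s₁/√n₁ = 8/√14 = 2.1381, s₂/√n₂ = 12/√157 = 0.9577.
Unpooled SE of the difference: √(4.57147161 + 0.91718929) = 2.3428.
Margin of error = t* · SE = 2.878 × 2.3428 = 6.7426.
x̄₁ − x̄₂ = 59.7 − 65.3 = -5.6000.
CI: -5.6000 ± 6.7426 = (-12.3426, 1.1426).
The interval (-12.3426, 1.1426) contains 0, so the difference is not significant.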